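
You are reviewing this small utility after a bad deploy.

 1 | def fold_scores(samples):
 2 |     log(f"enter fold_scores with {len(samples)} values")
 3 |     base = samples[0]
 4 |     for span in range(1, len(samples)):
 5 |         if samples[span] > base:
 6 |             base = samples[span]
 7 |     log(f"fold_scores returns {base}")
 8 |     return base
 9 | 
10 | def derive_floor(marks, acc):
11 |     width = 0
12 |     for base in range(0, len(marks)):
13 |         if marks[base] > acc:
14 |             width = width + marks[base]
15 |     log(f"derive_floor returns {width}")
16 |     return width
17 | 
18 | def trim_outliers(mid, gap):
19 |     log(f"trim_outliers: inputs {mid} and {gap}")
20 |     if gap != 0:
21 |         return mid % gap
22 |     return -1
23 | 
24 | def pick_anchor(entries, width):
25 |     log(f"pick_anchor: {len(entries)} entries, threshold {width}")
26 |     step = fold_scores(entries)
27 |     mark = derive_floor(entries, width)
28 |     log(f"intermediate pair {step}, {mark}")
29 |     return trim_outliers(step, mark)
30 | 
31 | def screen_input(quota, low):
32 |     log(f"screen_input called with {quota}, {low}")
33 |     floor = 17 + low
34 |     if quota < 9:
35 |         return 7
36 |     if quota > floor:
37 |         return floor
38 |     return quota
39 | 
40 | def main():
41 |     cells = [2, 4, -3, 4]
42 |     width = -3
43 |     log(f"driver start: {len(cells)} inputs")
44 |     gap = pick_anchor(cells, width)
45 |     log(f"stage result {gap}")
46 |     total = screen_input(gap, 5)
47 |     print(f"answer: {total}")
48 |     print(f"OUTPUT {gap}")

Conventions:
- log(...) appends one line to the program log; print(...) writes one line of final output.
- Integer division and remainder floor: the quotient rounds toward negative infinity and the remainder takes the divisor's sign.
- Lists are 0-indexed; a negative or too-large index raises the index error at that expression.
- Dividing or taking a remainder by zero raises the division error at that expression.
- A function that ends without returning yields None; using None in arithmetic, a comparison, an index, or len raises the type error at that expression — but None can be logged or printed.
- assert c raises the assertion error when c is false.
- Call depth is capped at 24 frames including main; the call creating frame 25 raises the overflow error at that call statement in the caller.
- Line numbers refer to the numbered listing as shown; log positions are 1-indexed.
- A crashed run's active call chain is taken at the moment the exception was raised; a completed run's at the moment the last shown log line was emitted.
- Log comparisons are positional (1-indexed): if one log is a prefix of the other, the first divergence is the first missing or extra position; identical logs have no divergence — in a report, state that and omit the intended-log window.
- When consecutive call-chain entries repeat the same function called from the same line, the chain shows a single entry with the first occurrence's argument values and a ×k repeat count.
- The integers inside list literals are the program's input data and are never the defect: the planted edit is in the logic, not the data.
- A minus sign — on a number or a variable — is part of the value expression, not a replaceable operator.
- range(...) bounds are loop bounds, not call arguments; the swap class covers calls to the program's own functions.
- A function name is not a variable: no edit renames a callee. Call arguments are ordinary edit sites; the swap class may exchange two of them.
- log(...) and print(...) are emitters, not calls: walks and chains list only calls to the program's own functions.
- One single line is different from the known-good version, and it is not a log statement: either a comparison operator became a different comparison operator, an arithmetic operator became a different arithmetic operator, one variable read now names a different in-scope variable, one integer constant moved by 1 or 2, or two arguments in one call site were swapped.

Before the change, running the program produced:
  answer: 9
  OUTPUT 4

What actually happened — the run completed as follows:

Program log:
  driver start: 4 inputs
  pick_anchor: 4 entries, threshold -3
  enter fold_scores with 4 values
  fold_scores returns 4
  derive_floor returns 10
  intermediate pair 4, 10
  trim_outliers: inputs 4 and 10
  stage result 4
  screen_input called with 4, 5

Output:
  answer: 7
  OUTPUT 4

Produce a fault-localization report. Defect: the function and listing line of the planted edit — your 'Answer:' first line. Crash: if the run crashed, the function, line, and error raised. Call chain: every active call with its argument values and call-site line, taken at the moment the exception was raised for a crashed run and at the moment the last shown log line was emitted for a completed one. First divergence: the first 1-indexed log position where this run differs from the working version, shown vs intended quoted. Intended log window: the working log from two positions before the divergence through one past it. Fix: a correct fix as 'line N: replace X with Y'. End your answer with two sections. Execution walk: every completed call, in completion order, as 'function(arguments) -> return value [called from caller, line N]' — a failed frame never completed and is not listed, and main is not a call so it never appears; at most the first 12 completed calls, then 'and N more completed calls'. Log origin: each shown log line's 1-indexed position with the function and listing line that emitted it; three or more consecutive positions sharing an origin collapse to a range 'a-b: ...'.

Answer: the defect is in screen_input at line 35.
The tell: Every logged value matches the working version; the printed result is what differs.
Call chain: main -> screen_input(4, 5) (called at line 46).
First divergence: there is none — every log position agrees.
Execution walk:
  fold_scores([2, 4, -3, 4]) -> 4  [called from pick_anchor, line 26]
  derive_floor([2, 4, -3, 4], -3) -> 10  [called from pick_anchor, line 27]
  trim_outliers(4, 10) -> 4  [called from pick_anchor, line 29]
  pick_anchor([2, 4, -3, 4], -3) -> 4  [called from main, line 44]
  screen_input(4, 5) -> 7  [called from main, line 46]
Log origin:
  1: logged in main at line 43
  2: logged in pick_anchor at line 25
  3: logged in fold_scores at line 2
  4: logged in fold_scores at line 7
  5: logged in derive_floor at line 15
  6: logged in pick_anchor at line 28
  7: logged in trim_outliers at line 19
  8: logged in main at line 45
  9: logged in screen_input at line 32
A correct fix: line 35: replace `7` with `9`.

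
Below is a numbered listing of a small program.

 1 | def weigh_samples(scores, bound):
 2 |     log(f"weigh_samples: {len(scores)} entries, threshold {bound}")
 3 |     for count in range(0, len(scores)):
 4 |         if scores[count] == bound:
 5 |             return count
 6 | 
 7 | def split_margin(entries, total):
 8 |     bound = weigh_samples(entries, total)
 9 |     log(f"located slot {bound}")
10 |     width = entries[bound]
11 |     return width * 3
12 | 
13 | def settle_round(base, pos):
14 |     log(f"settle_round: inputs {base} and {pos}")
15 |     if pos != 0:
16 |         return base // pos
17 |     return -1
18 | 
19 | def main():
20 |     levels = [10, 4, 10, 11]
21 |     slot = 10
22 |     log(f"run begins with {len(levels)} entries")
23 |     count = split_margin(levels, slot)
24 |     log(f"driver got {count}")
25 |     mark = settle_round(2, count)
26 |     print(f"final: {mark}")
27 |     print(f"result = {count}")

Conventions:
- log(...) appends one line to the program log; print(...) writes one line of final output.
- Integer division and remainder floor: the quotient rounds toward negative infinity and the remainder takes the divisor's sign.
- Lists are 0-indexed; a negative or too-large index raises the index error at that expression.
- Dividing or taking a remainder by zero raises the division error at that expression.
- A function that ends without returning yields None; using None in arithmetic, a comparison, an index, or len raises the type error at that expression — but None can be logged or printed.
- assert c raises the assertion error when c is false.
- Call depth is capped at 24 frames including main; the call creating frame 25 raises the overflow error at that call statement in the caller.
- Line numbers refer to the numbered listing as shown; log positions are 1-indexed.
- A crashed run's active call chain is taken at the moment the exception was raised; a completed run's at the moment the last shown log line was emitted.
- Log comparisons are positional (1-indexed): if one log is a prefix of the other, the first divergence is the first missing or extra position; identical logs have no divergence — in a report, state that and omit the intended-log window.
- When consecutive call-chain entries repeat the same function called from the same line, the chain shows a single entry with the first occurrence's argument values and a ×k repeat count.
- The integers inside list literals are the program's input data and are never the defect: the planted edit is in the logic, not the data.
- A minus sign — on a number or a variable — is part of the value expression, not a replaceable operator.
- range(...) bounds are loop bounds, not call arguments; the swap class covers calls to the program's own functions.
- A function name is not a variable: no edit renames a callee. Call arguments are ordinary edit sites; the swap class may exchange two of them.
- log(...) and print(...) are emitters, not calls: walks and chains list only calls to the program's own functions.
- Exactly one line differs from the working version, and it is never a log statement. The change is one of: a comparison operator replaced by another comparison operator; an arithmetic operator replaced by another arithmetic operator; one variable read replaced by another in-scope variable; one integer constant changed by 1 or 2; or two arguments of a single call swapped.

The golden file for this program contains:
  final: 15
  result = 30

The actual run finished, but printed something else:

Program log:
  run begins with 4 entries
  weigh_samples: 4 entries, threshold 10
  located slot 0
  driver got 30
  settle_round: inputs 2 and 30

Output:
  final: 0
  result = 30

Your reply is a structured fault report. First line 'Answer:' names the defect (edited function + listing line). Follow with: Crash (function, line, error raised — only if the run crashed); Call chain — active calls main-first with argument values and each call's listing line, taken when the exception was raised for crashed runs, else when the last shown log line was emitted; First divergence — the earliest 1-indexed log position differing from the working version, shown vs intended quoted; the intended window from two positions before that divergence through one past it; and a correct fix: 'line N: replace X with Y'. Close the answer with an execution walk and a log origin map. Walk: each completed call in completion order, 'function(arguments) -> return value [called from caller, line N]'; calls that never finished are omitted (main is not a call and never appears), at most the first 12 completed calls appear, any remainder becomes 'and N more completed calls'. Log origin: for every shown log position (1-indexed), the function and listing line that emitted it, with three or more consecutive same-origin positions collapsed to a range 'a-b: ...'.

Answer: the defect is in main at line 25.
Core observation: At log position 5 the runs split — shown 'settle_round: inputs 2 and 30', but the working version logs 'settle_round: inputs 30 and 2'.
Call chain: main -> settle_round(2, 30) (called at line 25).
First divergence: position 5 — the shown line 'settle_round: inputs 2 and 30' should read 'settle_round: inputs 30 and 2'.
Intended log window:
  3: located slot 0
  4: driver got 30
  5: settle_round: inputs 30 and 2
Execution walk:
  weigh_samples([10, 4, 10, 11], 10) -> 0  [called from split_margin, line 8]
  split_margin([10, 4, 10, 11], 10) -> 30  [called from main, line 23]
  settle_round(2, 30) -> 0  [called from main, line 25]
Log origin:
  1: logged in main at line 22
  2: logged in weigh_samples at line 2
  3: logged in split_margin at line 9
  4: logged in main at line 24
  5: logged in settle_round at line 14
A correct fix: line 25: replace `settle_round(2, count)` with `settle_round(count, 2)`.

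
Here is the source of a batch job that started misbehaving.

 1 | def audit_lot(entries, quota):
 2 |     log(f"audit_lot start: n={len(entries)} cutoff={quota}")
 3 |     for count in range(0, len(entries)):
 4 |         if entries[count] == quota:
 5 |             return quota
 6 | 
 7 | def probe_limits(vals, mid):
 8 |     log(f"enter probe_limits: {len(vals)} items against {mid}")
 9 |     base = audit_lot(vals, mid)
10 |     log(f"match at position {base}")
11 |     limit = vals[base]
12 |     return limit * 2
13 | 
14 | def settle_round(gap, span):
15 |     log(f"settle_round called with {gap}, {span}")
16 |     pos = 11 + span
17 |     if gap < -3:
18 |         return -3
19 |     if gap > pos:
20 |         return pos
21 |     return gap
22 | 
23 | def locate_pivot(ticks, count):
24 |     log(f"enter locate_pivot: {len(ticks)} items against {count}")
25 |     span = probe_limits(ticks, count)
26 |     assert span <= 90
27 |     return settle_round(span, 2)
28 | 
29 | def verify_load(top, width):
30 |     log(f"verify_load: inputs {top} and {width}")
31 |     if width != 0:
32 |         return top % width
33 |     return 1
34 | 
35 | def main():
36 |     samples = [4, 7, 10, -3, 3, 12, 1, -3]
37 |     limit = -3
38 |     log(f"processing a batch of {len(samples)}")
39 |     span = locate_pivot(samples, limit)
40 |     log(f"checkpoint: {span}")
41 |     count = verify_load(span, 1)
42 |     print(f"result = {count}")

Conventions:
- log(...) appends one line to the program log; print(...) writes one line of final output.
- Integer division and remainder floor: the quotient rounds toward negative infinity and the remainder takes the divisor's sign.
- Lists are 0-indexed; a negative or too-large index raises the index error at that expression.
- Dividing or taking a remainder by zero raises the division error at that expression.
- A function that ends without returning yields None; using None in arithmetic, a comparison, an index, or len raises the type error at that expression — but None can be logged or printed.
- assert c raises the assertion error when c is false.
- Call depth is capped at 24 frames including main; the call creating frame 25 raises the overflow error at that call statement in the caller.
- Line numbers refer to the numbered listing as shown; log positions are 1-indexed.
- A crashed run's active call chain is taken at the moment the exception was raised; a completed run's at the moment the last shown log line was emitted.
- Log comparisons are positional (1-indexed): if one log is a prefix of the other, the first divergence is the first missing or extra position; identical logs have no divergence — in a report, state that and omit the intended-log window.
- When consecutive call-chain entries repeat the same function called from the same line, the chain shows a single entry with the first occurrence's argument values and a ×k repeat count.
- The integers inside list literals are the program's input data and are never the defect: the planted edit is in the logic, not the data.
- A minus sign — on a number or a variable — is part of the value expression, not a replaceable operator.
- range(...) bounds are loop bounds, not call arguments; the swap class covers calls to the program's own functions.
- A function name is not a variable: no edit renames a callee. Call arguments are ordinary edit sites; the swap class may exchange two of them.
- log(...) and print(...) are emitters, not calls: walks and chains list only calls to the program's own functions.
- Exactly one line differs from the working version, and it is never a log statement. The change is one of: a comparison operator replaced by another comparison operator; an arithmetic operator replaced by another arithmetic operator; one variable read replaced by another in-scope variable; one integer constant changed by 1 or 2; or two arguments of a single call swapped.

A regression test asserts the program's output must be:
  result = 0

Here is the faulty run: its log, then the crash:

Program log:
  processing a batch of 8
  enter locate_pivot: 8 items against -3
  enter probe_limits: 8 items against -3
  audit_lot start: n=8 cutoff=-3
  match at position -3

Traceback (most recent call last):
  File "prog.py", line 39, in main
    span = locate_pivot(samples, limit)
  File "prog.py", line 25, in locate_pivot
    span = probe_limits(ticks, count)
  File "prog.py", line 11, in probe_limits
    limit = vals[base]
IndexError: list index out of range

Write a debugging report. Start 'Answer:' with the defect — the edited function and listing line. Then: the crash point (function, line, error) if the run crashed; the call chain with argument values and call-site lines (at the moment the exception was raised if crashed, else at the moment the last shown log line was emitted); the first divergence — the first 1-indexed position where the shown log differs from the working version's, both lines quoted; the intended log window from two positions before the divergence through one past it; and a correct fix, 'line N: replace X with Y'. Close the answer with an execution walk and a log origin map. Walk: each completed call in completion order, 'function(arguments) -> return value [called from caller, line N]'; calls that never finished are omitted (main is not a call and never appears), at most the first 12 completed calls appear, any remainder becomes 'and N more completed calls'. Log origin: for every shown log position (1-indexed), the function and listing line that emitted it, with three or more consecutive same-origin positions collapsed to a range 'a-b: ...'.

Answer: the defect is in audit_lot at line 5.
Key observation: The earliest visible damage is log position 5 — 'match at position -3' rather than the intended 'match at position 3'.
Crash: probe_limits, line 11, IndexError.
Call chain: main -> locate_pivot([4, 7, 10, -3, 3, 12, 1, -3], -3) (called at line 39) -> probe_limits([4, 7, 10, -3, 3, 12, 1, -3], -3) (called at line 25).
First divergence: position 5 — shown 'match at position -3', intended 'match at position 3'.
Intended log window:
  3: enter probe_limits: 8 items against -3
  4: audit_lot start: n=8 cutoff=-3
  5: match at position 3
  6: settle_round called with -6, 2
Execution walk:
  audit_lot([4, 7, 10, -3, 3, 12, 1, -3], -3) -> -3  [called from probe_limits, line 9]
Log line origins:
  1 — main, line 38
  2 — locate_pivot, line 24
  3 — probe_limits, line 8
  4 — audit_lot, line 2
  5 — probe_limits, line 10
A correct fix: line 5: replace `quota` with `count`.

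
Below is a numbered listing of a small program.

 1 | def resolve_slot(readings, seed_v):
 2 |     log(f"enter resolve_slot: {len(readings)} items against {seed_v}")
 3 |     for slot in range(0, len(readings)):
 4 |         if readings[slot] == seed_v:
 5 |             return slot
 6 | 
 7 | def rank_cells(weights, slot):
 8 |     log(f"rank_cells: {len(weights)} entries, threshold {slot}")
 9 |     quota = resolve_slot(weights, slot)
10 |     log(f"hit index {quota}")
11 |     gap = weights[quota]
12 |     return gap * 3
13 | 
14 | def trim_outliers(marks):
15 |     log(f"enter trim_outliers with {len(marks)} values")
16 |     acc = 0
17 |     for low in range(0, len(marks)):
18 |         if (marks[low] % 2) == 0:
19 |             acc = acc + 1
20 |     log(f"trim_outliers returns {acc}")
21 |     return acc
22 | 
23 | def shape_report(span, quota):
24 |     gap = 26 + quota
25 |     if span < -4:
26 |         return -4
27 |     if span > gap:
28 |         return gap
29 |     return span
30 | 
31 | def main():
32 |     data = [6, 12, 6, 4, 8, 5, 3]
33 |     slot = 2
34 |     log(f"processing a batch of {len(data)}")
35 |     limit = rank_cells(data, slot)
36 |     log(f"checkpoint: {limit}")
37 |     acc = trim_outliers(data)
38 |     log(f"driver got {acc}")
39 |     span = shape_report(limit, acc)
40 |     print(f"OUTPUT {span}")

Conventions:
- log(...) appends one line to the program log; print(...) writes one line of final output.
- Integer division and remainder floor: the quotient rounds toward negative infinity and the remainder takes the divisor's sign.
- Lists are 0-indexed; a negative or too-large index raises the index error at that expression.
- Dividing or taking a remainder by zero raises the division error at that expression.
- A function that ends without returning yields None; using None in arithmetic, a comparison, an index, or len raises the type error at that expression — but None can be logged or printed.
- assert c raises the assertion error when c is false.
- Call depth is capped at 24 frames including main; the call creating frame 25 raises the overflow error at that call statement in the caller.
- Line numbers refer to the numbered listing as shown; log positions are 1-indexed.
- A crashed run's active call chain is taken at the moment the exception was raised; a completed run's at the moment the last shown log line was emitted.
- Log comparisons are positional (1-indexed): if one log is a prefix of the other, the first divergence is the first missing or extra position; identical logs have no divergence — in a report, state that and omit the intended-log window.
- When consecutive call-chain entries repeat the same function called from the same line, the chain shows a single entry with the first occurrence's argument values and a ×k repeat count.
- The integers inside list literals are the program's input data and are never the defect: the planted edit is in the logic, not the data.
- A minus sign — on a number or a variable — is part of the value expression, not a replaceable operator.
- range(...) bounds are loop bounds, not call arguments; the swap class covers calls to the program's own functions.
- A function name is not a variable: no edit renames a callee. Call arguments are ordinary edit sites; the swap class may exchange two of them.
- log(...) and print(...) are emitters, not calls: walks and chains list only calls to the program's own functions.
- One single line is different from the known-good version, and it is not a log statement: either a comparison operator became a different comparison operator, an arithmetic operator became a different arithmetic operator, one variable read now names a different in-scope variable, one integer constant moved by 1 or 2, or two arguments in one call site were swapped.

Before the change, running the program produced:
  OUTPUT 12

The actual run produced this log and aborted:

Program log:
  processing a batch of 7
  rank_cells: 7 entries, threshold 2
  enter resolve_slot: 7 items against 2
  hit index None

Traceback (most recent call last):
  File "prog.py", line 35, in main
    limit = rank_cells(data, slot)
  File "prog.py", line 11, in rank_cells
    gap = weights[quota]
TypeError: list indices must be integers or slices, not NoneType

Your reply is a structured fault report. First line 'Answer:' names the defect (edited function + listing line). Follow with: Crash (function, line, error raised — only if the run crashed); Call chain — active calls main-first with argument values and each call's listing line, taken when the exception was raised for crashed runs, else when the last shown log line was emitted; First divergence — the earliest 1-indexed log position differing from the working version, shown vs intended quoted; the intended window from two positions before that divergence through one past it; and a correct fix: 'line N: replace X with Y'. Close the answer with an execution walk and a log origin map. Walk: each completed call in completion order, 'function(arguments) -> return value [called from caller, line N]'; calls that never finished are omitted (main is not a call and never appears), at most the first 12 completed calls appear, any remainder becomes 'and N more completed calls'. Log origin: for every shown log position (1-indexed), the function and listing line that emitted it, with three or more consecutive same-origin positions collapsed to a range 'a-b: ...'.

Answer: the defect is in main at line 33.
The tell: Log line 2 is where behavior first shows: 'rank_cells: 7 entries, threshold 2' appears instead of 'rank_cells: 7 entries, threshold 4'.
Crash: rank_cells, line 11, TypeError.
Call chain: main -> rank_cells([6, 12, 6, 4, 8, 5, 3], 2) (called at line 35).
First divergence: at position 2 the run shows 'rank_cells: 7 entries, threshold 2' where the working version logs 'rank_cells: 7 entries, threshold 4'.
Intended log window:
  1: processing a batch of 7
  2: rank_cells: 7 entries, threshold 4
  3: enter resolve_slot: 7 items against 4
Execution walk:
  resolve_slot([6, 12, 6, 4, 8, 5, 3], 2) -> None  [called from rank_cells, line 9]
Log line origins:
  1 — main, line 34
  2 — rank_cells, line 8
  3 — resolve_slot, line 2
  4 — rank_cells, line 10
A correct fix: line 33: replace `2` with `4`.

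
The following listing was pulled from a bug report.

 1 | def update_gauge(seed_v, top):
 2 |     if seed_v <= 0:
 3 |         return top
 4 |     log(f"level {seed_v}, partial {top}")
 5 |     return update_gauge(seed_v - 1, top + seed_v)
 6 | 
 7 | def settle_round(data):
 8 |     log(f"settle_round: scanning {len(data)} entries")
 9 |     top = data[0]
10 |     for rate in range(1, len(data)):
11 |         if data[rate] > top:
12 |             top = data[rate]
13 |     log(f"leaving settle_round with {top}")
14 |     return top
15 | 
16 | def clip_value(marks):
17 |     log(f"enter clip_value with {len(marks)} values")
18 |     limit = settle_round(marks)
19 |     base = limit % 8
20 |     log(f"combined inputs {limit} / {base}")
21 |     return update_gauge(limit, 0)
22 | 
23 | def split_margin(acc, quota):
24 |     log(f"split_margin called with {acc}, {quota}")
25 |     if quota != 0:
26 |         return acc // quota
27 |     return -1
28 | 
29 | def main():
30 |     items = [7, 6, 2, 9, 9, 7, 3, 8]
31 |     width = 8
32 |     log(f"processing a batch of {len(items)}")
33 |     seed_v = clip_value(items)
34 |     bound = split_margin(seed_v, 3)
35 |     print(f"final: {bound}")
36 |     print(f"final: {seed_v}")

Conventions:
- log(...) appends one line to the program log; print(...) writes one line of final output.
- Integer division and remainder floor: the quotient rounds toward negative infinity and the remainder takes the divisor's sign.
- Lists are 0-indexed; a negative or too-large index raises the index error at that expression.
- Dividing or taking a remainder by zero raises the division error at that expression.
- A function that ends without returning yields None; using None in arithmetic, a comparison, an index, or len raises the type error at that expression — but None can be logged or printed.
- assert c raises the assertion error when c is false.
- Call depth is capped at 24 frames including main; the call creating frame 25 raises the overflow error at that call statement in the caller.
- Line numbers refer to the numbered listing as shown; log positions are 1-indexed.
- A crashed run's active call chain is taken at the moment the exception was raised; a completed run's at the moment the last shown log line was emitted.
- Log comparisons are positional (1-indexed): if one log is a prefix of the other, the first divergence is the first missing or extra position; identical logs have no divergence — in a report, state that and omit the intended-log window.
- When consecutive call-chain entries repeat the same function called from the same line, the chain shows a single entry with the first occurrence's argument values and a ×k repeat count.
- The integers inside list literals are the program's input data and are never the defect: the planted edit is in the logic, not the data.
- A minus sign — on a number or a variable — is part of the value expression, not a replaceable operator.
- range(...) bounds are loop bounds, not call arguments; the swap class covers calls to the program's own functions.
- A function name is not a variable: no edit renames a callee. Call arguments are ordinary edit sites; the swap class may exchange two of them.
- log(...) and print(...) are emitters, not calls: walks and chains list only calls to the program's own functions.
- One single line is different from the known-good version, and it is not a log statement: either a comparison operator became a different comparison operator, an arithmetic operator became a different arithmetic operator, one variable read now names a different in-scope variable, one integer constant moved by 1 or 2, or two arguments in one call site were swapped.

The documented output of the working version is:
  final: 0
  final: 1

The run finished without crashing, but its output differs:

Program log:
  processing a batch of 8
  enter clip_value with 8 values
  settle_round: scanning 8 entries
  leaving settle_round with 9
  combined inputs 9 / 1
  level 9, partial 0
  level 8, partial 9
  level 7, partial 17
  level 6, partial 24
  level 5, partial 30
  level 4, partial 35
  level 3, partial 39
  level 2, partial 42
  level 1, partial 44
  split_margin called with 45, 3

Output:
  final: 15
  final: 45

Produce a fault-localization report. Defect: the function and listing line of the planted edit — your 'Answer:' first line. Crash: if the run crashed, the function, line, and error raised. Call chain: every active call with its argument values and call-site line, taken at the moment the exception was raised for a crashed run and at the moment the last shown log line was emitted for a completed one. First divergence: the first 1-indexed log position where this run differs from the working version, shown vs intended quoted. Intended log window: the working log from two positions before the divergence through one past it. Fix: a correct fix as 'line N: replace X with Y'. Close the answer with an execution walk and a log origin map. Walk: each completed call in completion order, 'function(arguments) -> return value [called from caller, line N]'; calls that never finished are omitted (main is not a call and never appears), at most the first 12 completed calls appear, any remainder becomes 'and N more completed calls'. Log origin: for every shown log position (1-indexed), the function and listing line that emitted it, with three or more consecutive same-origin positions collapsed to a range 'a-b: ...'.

Answer: the defect is in clip_value at line 21.
The tell: Position 6 is the first bad log line: 'level 9, partial 0' should read 'level 1, partial 0'.
Call chain: main -> split_margin(45, 3) (called at line 34).
First divergence: at position 6 the run shows 'level 9, partial 0' where the working version logs 'level 1, partial 0'.
Intended log window:
  4: leaving settle_round with 9
  5: combined inputs 9 / 1
  6: level 1, partial 0
  7: split_margin called with 1, 3
Execution walk:
  settle_round([7, 6, 2, 9, 9, 7, 3, 8]) -> 9  [called from clip_value, line 18]
  update_gauge(0, 45) -> 45  [called from update_gauge, line 5]
  update_gauge(1, 44) -> 45  [called from update_gauge, line 5]
  update_gauge(2, 42) -> 45  [called from update_gauge, line 5]
  update_gauge(3, 39) -> 45  [called from update_gauge, line 5]
  update_gauge(4, 35) -> 45  [called from update_gauge, line 5]
  update_gauge(5, 30) -> 45  [called from update_gauge, line 5]
  update_gauge(6, 24) -> 45  [called from update_gauge, line 5]
  update_gauge(7, 17) -> 45  [called from update_gauge, line 5]
  update_gauge(8, 9) -> 45  [called from update_gauge, line 5]
  update_gauge(9, 0) -> 45  [called from clip_value, line 21]
  clip_value([7, 6, 2, 9, 9, 7, 3, 8]) -> 45  [called from main, line 33]
  ... and 1 more completed call
Log line origins:
  1: from main, line 32
  2: from clip_value, line 17
  3: from settle_round, line 8
  4: from settle_round, line 13
  5: from clip_value, line 20
  6-14: from update_gauge, line 4
  15: from split_margin, line 24
A correct fix: line 21: replace `limit` with `base`.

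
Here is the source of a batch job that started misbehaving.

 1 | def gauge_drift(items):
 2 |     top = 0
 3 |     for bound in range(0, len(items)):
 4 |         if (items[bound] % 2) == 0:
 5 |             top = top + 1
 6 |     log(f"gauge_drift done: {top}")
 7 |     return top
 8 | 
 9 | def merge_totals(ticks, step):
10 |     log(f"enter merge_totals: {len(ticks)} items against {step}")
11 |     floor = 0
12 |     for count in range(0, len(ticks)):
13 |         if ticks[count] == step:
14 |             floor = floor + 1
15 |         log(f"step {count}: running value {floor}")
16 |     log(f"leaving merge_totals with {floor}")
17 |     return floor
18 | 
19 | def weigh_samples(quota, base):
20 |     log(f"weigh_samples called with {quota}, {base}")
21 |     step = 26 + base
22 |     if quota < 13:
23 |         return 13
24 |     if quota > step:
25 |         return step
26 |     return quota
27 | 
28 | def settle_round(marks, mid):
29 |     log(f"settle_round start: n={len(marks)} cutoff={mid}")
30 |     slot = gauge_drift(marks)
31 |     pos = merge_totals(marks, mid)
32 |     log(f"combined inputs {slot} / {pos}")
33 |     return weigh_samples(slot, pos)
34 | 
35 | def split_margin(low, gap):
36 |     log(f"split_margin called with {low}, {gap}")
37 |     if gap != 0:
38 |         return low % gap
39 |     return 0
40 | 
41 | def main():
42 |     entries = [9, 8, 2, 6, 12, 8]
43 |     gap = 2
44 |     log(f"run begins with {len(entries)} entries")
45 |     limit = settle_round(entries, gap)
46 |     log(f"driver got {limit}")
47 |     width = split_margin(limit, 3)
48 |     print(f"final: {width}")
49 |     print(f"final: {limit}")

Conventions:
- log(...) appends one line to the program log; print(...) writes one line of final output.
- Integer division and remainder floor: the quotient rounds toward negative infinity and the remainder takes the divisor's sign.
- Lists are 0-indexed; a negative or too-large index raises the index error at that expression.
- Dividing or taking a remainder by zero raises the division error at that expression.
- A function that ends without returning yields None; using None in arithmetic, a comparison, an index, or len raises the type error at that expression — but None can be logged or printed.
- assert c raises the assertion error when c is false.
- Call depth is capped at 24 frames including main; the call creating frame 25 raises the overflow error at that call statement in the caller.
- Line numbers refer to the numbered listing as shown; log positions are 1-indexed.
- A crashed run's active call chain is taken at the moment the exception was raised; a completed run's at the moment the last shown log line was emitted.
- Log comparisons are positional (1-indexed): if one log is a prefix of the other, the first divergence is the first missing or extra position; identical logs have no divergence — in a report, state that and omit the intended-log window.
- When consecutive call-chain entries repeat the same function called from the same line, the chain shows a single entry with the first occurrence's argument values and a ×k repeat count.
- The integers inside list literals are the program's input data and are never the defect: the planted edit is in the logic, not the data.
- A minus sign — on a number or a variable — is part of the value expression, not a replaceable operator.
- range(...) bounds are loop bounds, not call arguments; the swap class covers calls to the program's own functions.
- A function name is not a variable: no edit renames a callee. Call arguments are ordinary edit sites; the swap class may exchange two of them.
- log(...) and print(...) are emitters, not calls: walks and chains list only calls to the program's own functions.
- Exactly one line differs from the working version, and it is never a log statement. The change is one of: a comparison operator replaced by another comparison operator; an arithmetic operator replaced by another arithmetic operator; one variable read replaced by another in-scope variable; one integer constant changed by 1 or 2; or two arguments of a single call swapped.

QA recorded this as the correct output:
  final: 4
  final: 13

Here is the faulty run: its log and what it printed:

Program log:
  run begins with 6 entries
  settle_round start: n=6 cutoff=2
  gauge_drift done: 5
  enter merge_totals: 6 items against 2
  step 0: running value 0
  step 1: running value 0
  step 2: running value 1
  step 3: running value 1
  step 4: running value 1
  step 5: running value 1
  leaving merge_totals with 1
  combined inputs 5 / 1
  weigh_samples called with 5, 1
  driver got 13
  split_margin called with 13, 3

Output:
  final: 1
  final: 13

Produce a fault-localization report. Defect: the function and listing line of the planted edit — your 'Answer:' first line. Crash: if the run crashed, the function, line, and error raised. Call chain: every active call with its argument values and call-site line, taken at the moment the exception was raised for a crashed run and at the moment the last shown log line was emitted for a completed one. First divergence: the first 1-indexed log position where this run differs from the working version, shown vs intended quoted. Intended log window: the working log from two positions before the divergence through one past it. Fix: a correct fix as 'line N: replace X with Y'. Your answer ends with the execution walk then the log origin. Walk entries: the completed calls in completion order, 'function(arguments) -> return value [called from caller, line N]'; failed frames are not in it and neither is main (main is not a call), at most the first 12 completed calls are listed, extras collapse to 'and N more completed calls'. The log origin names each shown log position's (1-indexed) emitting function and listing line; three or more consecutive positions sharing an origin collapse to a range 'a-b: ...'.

Answer: the defect is in split_margin at line 38.
Key fact: No log line changed; the fault shows up purely in the output.
Call chain: main -> split_margin(13, 3) (called at line 47).
First divergence: none; the two logs match at every position.
Execution walk:
  gauge_drift([9, 8, 2, 6, 12, 8]) -> 5  [called from settle_round, line 30]
  merge_totals([9, 8, 2, 6, 12, 8], 2) -> 1  [called from settle_round, line 31]
  weigh_samples(5, 1) -> 13  [called from settle_round, line 33]
  settle_round([9, 8, 2, 6, 12, 8], 2) -> 13  [called from main, line 45]
  split_margin(13, 3) -> 1  [called from main, line 47]
Origin of each log line:
  1: from main, line 44
  2: from settle_round, line 29
  3: from gauge_drift, line 6
  4: from merge_totals, line 10
  5-10: from merge_totals, line 15
  11: from merge_totals, line 16
  12: from settle_round, line 32
  13: from weigh_samples, line 20
  14: from main, line 46
  15: from split_margin, line 36
A correct fix: line 38: replace `%` with `//`.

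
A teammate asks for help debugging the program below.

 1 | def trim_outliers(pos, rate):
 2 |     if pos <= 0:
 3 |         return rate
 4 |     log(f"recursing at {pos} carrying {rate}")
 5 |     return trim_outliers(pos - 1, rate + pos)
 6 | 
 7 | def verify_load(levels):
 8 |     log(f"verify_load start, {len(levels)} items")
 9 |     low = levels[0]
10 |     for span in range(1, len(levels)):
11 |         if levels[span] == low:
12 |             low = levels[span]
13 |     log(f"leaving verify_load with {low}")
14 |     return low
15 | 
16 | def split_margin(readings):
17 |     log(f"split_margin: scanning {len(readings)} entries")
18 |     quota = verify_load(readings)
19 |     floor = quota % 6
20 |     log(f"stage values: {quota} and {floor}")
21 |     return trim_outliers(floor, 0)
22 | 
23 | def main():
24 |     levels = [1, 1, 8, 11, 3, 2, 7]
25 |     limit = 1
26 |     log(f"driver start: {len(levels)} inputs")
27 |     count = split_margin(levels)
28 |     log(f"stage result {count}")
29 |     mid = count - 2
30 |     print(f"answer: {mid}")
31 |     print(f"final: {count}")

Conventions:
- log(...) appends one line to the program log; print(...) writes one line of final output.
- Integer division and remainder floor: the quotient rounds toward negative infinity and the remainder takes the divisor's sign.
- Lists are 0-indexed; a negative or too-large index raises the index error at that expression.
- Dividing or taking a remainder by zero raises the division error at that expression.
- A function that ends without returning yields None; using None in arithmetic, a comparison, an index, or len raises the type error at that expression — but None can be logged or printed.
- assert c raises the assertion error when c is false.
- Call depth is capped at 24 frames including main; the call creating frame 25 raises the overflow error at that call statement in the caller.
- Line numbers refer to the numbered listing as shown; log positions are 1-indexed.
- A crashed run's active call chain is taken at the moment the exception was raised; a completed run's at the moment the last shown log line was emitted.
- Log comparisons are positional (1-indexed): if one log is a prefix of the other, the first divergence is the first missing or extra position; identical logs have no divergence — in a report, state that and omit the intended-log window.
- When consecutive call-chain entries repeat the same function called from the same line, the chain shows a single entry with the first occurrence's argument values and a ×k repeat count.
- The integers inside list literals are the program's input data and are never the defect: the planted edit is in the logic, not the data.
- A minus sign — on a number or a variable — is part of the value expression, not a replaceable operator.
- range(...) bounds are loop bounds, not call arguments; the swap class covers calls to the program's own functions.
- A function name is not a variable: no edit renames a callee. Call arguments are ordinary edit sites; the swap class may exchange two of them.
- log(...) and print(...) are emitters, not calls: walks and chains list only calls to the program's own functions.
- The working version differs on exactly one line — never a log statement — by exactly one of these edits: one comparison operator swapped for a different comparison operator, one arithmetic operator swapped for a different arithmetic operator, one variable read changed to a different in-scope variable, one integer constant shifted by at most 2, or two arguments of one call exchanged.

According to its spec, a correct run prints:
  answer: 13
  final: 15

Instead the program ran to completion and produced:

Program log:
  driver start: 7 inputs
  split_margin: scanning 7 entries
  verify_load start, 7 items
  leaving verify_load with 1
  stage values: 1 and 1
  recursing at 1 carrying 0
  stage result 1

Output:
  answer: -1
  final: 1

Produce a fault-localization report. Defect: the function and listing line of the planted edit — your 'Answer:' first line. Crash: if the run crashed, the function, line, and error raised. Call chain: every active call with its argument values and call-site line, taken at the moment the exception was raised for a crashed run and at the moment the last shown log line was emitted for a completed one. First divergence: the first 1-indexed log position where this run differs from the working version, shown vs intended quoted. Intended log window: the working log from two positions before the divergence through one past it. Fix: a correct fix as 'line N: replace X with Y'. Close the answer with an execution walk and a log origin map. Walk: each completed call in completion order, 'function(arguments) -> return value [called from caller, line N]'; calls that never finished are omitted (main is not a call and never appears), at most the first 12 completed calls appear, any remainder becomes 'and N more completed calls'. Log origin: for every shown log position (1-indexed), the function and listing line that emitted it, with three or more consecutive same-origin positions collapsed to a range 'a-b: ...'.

Answer: the defect is in verify_load at line 11.
Key fact: The earliest visible damage is log position 4 — 'leaving verify_load with 1' rather than the intended 'leaving verify_load with 11'.
Call chain: main.
First divergence: position 4; shown 'leaving verify_load with 1' vs intended 'leaving verify_load with 11'.
Intended log window:
  2: split_margin: scanning 7 entries
  3: verify_load start, 7 items
  4: leaving verify_load with 11
  5: stage values: 11 and 5
Execution walk:
  verify_load([1, 1, 8, 11, 3, 2, 7]) -> 1  [called from split_margin, line 18]
  trim_outliers(0, 1) -> 1  [called from trim_outliers, line 5]
  trim_outliers(1, 0) -> 1  [called from split_margin, line 21]
  split_margin([1, 1, 8, 11, 3, 2, 7]) -> 1  [called from main, line 27]
Origin of each log line:
  1 — main, line 26
  2 — split_margin, line 17
  3 — verify_load, line 8
  4 — verify_load, line 13
  5 — split_margin, line 20
  6 — trim_outliers, line 4
  7 — main, line 28
A correct fix: line 11: replace `==` with `>`.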